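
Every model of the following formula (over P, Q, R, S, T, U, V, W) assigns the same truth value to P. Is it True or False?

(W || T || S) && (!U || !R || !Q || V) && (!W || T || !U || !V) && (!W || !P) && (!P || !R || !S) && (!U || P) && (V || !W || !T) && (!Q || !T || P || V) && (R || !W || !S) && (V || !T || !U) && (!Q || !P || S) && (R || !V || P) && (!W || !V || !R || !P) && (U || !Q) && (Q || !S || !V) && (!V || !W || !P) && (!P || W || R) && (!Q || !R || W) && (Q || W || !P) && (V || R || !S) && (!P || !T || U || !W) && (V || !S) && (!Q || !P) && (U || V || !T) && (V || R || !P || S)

Suppose P = true.
(!W) alone gives W = false.
(R) alone gives R = true.
(!S) alone gives S = false.
(T) alone gives T = true.
(!Q) alone gives Q = false.
But (Q) is also a unit clause — contradiction.
So every satisfying assignment has P = False.

False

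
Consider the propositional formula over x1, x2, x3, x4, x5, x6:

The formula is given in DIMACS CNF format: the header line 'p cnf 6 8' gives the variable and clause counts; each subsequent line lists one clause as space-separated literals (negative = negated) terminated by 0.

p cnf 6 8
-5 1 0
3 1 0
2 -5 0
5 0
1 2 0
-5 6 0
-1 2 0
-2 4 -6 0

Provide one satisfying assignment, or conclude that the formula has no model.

x1=True; x2=True; x3=False; x4=True; x5=True; x6=True

From the singleton clause (x5), x5 = True.
From the singleton clause (x1), x1 = True.
From the singleton clause (x2), x2 = True.
From the singleton clause (x6), x6 = True.
From the singleton clause (x4), x4 = True.
All clauses hold; x3 can take either value.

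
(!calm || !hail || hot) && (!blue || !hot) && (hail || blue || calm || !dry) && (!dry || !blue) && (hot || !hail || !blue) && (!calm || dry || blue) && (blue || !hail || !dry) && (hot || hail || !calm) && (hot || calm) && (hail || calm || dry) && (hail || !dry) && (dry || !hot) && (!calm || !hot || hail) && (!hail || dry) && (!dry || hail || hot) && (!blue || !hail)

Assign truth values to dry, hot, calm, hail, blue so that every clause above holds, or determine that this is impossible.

UNSATISFIABLE

Try blue = false.
Try calm = false.
Unit clause (hot) forces hot = true.
Unit clause (dry) forces dry = true.
Unit clause (hail) forces hail = true.
That conflicts with the unit clause (!hail).
So calm must be the other value — set calm = true.
Unit clause (dry) forces dry = true.
Unit clause (!hail) forces hail = false.
That conflicts with the unit clause (hail).
Either choice for calm ends in contradiction.
So blue must be the other value — set blue = true.
Unit clause (!hot) forces hot = false.
Unit clause (!dry) forces dry = false.
Unit clause (!hail) forces hail = false.
Unit clause (!calm) forces calm = false.
That conflicts with the unit clause (calm).
Either choice for blue ends in contradiction.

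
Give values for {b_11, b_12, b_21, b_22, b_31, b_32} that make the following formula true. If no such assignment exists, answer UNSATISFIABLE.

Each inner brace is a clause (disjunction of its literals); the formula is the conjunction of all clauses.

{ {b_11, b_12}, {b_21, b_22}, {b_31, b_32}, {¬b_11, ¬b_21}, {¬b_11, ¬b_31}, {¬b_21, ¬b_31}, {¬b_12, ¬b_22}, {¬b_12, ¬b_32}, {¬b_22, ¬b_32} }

UNSATISFIABLE

Branch on b_11: set b_11 = True.
From the singleton clause (¬b_21), b_21 = False.
From the singleton clause (b_22), b_22 = True.
From the singleton clause (¬b_31), b_31 = False.
From the singleton clause (b_32), b_32 = True.
But (¬b_32) is also a unit clause — contradiction.
That branch fails; take b_11 = False instead.
From the singleton clause (b_12), b_12 = True.
From the singleton clause (¬b_22), b_22 = False.
From the singleton clause (b_21), b_21 = True.
From the singleton clause (¬b_31), b_31 = False.
From the singleton clause (b_32), b_32 = True.
But (¬b_32) is also a unit clause — contradiction.
Either choice for b_11 ends in contradiction.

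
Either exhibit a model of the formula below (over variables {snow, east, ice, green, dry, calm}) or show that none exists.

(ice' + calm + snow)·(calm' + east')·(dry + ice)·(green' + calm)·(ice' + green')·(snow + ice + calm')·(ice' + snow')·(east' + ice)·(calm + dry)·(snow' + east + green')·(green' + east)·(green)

UNSATISFIABLE

Unit clause (green) forces green = 1.
Unit clause (calm) forces calm = 1.
Unit clause (east') forces east = 0.
Now (east) is unsatisfied and unit — conflict.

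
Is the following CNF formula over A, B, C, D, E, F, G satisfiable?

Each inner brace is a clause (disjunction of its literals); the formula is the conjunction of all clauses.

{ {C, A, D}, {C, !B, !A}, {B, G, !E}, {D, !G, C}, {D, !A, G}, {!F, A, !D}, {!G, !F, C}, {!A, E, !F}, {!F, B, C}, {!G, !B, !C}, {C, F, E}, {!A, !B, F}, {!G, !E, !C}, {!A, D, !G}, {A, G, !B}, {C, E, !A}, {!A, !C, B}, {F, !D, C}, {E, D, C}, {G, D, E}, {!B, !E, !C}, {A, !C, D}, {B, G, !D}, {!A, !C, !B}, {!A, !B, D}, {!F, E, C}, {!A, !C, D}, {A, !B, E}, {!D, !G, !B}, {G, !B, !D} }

Yes

Suppose C = true.
Suppose G = true.
The clause (!B) is unit, so B = false.
The clause (!E) is unit, so E = false.
The clause (!A) is unit, so A = false.
The clause (D) is unit, so D = true.
The clause (!F) is unit, so F = false.
All clauses are satisfied.
A satisfying assignment: A ↦ false, B ↦ false, C ↦ true, D ↦ true, E ↦ false, F ↦ false, G ↦ true.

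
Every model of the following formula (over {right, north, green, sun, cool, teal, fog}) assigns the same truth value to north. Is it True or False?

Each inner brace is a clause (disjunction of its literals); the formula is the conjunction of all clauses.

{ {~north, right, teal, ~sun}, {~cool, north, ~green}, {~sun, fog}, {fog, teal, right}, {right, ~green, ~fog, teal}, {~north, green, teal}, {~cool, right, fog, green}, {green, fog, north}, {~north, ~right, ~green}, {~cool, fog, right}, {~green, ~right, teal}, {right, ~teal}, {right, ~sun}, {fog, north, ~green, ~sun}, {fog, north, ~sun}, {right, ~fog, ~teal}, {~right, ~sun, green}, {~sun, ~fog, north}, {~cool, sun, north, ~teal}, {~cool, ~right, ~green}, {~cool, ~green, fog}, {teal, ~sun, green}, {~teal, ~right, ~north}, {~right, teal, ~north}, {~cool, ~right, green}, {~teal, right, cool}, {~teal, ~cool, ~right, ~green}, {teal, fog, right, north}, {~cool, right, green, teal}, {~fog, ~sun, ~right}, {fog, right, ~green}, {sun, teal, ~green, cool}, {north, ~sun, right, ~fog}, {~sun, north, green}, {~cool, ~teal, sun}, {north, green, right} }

Suppose north = 1.
Case sun = 0:
Case green = 1:
(~right) alone gives right = 0.
(~teal) alone gives teal = 0.
(fog) alone gives fog = 1.
That conflicts with the unit clause (~fog).
Backtrack on green: now try green = 0.
(teal) alone gives teal = 1.
(right) alone gives right = 1.
That conflicts with the unit clause (~right).
Neither green = 1 nor green = 0 works.
Backtrack on sun: now try sun = 1.
(fog) alone gives fog = 1.
(right) alone gives right = 1.
That conflicts with the unit clause (~right).
Neither sun = 1 nor sun = 0 works.
So every satisfying assignment has north = False.

False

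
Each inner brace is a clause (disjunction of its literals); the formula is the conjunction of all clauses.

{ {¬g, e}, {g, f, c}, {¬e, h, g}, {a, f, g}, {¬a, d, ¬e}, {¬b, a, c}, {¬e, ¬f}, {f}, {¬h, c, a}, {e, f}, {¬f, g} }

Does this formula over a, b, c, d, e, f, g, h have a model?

No

From the singleton clause (f), f = True.
From the singleton clause (¬e), e = False.
From the singleton clause (¬g), g = False.
Now (g) is unsatisfied and unit — conflict.
No assignment satisfies every clause.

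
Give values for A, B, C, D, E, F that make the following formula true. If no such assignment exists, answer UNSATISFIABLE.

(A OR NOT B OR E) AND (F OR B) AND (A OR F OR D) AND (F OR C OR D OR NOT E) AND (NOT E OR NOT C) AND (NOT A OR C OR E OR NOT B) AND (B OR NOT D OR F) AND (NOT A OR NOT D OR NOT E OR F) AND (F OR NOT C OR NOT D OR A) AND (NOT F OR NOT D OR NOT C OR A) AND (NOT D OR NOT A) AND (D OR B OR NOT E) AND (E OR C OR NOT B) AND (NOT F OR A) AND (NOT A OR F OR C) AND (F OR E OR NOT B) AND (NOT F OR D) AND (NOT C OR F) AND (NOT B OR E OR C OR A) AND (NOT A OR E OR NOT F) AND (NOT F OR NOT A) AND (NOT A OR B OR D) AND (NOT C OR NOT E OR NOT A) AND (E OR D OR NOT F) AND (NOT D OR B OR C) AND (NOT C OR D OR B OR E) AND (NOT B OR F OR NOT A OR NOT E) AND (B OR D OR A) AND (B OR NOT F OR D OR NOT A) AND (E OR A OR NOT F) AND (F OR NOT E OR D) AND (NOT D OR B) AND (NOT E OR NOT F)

Try F = false.
From the singleton clause (B), B = true.
From the singleton clause (E), E = true.
From the singleton clause (NOT C), C = false.
From the singleton clause (D), D = true.
From the singleton clause (NOT A), A = false.
Every clause now holds.

A: false; B: true; C: false; D: true; E: true; F: false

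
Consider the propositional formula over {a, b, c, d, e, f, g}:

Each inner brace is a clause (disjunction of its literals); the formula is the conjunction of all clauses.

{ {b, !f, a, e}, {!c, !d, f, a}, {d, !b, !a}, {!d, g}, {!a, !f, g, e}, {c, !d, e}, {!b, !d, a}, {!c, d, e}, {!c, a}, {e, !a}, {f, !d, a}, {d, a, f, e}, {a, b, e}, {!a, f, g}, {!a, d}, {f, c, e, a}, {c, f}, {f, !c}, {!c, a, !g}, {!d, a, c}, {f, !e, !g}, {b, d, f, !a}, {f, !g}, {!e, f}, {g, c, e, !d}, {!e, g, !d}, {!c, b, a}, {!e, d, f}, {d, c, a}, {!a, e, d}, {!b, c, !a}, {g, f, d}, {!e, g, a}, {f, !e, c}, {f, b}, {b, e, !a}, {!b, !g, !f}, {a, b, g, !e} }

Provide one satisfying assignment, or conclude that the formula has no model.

Try d = true.
The clause (g) is unit, so g = true.
The clause (f) is unit, so f = true.
The clause (!b) is unit, so b = false.
Try a = true.
The clause (e) is unit, so e = true.
Every clause is now satisfied; c is unconstrained.

a ↦ true; b ↦ false; c ↦ false; d ↦ true; e ↦ true; f ↦ true; g ↦ true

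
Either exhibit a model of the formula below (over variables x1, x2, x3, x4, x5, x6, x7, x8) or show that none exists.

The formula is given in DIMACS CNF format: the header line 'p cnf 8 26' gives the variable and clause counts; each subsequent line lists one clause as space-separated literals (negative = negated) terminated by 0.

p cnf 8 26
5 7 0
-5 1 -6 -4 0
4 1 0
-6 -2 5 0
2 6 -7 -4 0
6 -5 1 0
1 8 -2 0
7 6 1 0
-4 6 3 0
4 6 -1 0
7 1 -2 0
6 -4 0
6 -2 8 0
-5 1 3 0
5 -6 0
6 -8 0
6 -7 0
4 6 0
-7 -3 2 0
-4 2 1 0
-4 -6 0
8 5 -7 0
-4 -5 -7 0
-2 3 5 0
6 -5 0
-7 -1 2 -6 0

x1: True, x2: False, x3: False, x4: False, x5: True, x6: True, x7: False, x8: True

Branch on x5: set x5 = True.
Unit clause (x6) forces x6 = True.
Unit clause (¬x4) forces x4 = False.
Unit clause (x1) forces x1 = True.
Branch on x7: set x7 = False.
No clause remains; x2, x3, x8 are free.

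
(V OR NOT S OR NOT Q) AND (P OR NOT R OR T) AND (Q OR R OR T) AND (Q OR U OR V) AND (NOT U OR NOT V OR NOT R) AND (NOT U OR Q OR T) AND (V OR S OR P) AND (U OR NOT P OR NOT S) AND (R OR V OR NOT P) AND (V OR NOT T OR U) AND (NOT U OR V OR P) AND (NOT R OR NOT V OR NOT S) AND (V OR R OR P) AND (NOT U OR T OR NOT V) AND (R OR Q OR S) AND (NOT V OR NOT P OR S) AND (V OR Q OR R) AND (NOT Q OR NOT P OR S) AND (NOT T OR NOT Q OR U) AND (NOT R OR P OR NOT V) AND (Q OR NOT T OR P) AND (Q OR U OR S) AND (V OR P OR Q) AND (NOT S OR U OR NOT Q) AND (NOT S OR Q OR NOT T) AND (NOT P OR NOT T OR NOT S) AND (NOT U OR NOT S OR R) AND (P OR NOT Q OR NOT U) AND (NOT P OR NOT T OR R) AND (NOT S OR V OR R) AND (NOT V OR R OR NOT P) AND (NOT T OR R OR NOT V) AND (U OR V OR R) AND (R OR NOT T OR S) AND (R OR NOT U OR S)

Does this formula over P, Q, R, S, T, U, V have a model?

Yes, satisfiable

Try V = false.
Try S = false.
The clause (P) is unit, so P = true.
The clause (R) is unit, so R = true.
The clause (NOT Q) is unit, so Q = false.
The clause (U) is unit, so U = true.
The clause (T) is unit, so T = true.
All clauses are satisfied.
A satisfying assignment: P=true,  Q=false,  R=true,  S=false,  T=true,  U=true,  V=false.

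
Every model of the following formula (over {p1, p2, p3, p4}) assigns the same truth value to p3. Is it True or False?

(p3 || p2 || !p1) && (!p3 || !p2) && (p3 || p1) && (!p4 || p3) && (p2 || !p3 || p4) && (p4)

Suppose p3 = false.
Unit clause (p1) forces p1 = true.
Unit clause (p2) forces p2 = true.
Unit clause (!p4) forces p4 = false.
That conflicts with the unit clause (p4).
So every satisfying assignment has p3 = True.

True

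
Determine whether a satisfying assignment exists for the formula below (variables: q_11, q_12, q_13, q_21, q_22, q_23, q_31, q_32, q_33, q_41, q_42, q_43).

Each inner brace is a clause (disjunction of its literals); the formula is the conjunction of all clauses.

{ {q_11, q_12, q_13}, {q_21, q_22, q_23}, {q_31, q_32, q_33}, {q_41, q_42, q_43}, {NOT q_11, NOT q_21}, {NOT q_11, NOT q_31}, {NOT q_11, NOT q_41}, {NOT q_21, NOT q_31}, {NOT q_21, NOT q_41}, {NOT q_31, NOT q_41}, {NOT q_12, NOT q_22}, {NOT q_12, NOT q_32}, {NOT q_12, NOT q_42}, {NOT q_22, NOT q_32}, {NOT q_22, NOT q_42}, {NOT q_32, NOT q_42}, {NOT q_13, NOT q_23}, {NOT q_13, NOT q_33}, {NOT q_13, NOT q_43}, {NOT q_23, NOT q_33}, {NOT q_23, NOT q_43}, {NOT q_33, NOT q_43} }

No

Suppose q_11 = false.
Suppose q_12 = true.
Unit clause (NOT q_22) forces q_22 = false.
Unit clause (NOT q_32) forces q_32 = false.
Unit clause (NOT q_42) forces q_42 = false.
Suppose q_21 = true.
Unit clause (NOT q_31) forces q_31 = false.
Unit clause (q_33) forces q_33 = true.
Unit clause (NOT q_41) forces q_41 = false.
Unit clause (q_43) forces q_43 = true.
Now (NOT q_43) is unsatisfied and unit — conflict.
Backtrack on q_21: now try q_21 = false.
Unit clause (q_23) forces q_23 = true.
Unit clause (NOT q_13) forces q_13 = false.
Unit clause (NOT q_33) forces q_33 = false.
Unit clause (q_31) forces q_31 = true.
Unit clause (NOT q_41) forces q_41 = false.
Unit clause (q_43) forces q_43 = true.
Now (NOT q_43) is unsatisfied and unit — conflict.
Neither q_21 = true nor q_21 = false works.
Backtrack on q_12: now try q_12 = false.
Unit clause (q_13) forces q_13 = true.
Unit clause (NOT q_23) forces q_23 = false.
Unit clause (NOT q_33) forces q_33 = false.
Unit clause (NOT q_43) forces q_43 = false.
Suppose q_21 = true.
Unit clause (NOT q_31) forces q_31 = false.
Unit clause (q_32) forces q_32 = true.
Unit clause (NOT q_41) forces q_41 = false.
Unit clause (q_42) forces q_42 = true.
Now (NOT q_42) is unsatisfied and unit — conflict.
Backtrack on q_21: now try q_21 = false.
Unit clause (q_22) forces q_22 = true.
Unit clause (NOT q_32) forces q_32 = false.
Unit clause (q_31) forces q_31 = true.
Unit clause (NOT q_41) forces q_41 = false.
Unit clause (q_42) forces q_42 = true.
Now (NOT q_42) is unsatisfied and unit — conflict.
Neither q_21 = true nor q_21 = false works.
Neither q_12 = true nor q_12 = false works.
Backtrack on q_11: now try q_11 = true.
Unit clause (NOT q_21) forces q_21 = false.
Unit clause (NOT q_31) forces q_31 = false.
Unit clause (NOT q_41) forces q_41 = false.
Suppose q_22 = true.
Unit clause (NOT q_12) forces q_12 = false.
Unit clause (NOT q_32) forces q_32 = false.
Unit clause (q_33) forces q_33 = true.
Unit clause (NOT q_42) forces q_42 = false.
Unit clause (q_43) forces q_43 = true.
Now (NOT q_43) is unsatisfied and unit — conflict.
Backtrack on q_22: now try q_22 = false.
Unit clause (q_23) forces q_23 = true.
Unit clause (NOT q_13) forces q_13 = false.
Unit clause (NOT q_33) forces q_33 = false.
Unit clause (q_32) forces q_32 = true.
Unit clause (NOT q_12) forces q_12 = false.
Unit clause (NOT q_42) forces q_42 = false.
Unit clause (q_43) forces q_43 = true.
Now (NOT q_43) is unsatisfied and unit — conflict.
Neither q_22 = true nor q_22 = false works.
Neither q_11 = true nor q_11 = false works.
No assignment satisfies every clause.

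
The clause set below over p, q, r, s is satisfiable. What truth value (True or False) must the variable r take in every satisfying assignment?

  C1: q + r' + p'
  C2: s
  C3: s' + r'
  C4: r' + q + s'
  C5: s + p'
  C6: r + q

False

Suppose r = 1.
From the singleton clause (s), s = 1.
Now (s') is unsatisfied and unit — conflict.
So every satisfying assignment has r = False.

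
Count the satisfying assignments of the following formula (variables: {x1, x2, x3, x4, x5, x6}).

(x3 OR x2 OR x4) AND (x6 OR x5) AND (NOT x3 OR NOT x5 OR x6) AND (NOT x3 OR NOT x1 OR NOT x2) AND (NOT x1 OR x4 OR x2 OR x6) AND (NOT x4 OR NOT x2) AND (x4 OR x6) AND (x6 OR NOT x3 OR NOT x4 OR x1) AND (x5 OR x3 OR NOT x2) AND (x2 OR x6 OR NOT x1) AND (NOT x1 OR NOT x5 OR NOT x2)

16

There are 2^6 = 64 truth assignments over (x1, x2, x3, x4, x5, x6).
Split on x3. With x3 = true, the clauses containing x3 are satisfied and NOT x3 drops from the rest; 10 of the 2^5 = 32 assignments to the other variables satisfy what remains.
With x3 = false, by the same count on the reduced clause set, 6 assignments work.
(One model: x1=F, x2=F, x3=F, x4=T, x5=F, x6=T.)
Total: 10 + 6 = 16.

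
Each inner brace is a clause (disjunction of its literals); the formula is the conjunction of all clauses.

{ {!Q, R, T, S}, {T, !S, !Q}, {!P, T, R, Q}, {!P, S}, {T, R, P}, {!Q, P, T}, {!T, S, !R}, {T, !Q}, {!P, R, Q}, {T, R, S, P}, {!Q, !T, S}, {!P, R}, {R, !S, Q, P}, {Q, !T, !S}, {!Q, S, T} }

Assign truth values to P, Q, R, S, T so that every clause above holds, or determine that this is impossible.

Branch on P: set P = false.
Branch on T: set T = true.
Branch on S: set S = true.
From the singleton clause (Q), Q = true.
All clauses hold; R can take either value.

P: false; Q: true; R: true; S: true; T: true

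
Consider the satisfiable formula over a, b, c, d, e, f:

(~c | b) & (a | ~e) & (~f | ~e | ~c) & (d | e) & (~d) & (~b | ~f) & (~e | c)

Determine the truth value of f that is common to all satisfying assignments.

Suppose f = 1.
Unit clause (~d) forces d = 0.
Unit clause (e) forces e = 1.
Unit clause (a) forces a = 1.
Unit clause (~c) forces c = 0.
That conflicts with the unit clause (c).
So every satisfying assignment has f = False.

False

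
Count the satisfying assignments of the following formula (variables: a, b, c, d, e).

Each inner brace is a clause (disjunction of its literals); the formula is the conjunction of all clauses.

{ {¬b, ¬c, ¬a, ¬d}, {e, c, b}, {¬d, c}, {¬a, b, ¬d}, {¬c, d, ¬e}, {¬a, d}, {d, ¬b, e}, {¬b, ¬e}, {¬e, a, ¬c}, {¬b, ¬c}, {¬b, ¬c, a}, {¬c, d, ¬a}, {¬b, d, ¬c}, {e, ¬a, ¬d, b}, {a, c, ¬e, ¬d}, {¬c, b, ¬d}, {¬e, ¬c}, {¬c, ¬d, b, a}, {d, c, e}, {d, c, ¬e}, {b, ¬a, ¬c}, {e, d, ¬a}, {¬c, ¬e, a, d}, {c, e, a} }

There are 2^5 = 32 truth assignments over (a, b, c, d, e).
Split on a. With a = True, the clauses containing a are satisfied and ¬a drops from the rest; 0 of the 2^4 = 16 assignments to the other variables satisfy what remains.
With a = False, by the same count on the reduced clause set, 1 assignment works.
Total: 0 + 1 = 1.

1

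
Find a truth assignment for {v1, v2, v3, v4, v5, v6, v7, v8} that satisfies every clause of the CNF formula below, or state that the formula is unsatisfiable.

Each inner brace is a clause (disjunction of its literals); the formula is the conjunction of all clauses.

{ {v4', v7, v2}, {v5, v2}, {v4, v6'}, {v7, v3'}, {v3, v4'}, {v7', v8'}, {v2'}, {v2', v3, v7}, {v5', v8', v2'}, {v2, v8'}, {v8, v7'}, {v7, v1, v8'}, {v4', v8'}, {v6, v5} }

v1 ↦ 1,  v2 ↦ 0,  v3 ↦ 0,  v4 ↦ 0,  v5 ↦ 1,  v6 ↦ 0,  v7 ↦ 0,  v8 ↦ 0

From the singleton clause (v2'), v2 = 0.
From the singleton clause (v5), v5 = 1.
From the singleton clause (v8'), v8 = 0.
From the singleton clause (v7'), v7 = 0.
From the singleton clause (v4'), v4 = 0.
From the singleton clause (v6'), v6 = 0.
From the singleton clause (v3'), v3 = 0.
All clauses hold; v1 can take either value.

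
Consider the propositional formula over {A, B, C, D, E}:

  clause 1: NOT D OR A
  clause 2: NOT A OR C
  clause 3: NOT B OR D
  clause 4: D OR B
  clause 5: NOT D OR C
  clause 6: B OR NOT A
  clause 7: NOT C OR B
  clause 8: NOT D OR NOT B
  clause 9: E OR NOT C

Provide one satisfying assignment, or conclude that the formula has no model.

UNSATISFIABLE

Branch on D: set D = false.
The clause (NOT B) is unit, so B = false.
That conflicts with the unit clause (B).
Undo D and try D = true.
The clause (A) is unit, so A = true.
The clause (C) is unit, so C = true.
The clause (B) is unit, so B = true.
That conflicts with the unit clause (NOT B).
Either choice for D ends in contradiction.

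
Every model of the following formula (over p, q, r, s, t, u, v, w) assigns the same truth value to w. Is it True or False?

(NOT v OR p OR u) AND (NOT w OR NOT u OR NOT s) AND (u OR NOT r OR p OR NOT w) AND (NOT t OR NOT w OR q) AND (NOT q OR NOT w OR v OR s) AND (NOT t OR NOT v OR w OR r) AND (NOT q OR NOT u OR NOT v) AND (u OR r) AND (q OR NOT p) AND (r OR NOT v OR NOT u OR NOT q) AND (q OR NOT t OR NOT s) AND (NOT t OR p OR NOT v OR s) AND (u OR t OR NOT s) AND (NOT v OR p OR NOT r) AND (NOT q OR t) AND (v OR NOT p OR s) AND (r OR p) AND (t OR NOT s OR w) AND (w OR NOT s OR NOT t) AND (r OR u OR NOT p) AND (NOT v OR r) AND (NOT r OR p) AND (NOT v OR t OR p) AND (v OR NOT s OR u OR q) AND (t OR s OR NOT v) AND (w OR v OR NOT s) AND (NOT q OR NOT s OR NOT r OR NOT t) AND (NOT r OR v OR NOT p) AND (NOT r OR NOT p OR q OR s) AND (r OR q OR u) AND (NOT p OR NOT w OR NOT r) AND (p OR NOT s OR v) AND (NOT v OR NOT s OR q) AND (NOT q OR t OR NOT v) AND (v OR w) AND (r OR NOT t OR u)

Suppose w = true.
Branch on u: set u = false.
Unit clause (r) forces r = true.
Unit clause (p) forces p = true.
But (NOT p) is also a unit clause — contradiction.
Undo u and try u = true.
Unit clause (NOT s) forces s = false.
Branch on t: set t = false.
Unit clause (NOT q) forces q = false.
Unit clause (NOT p) forces p = false.
Unit clause (r) forces r = true.
But (NOT r) is also a unit clause — contradiction.
Undo t and try t = true.
Unit clause (q) forces q = true.
Unit clause (v) forces v = true.
But (NOT v) is also a unit clause — contradiction.
Either choice for t ends in contradiction.
Either choice for u ends in contradiction.
So every satisfying assignment has w = False.

False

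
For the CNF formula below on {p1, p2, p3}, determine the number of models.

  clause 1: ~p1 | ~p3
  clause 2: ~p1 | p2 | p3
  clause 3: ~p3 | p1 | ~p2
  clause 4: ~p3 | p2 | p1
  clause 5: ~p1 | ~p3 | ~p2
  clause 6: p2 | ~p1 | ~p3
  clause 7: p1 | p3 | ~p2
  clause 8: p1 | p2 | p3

There are 2^3 = 8 truth assignments over (p1, p2, p3).
Check each against the 8 clauses (columns in the order p1, p2, p3):
  F F F  ✗ fails (p1 | p2 | p3)
  F F T  ✗ fails (~p3 | p2 | p1)
  F T F  ✗ fails (p1 | p3 | ~p2)
  F T T  ✗ fails (~p3 | p1 | ~p2)
  T F F  ✗ fails (~p1 | p2 | p3)
  T F T  ✗ fails (~p1 | ~p3)
  T T F  ✓ satisfies all
  T T T  ✗ fails (~p1 | ~p3)
1 of the 8 rows is a model.

1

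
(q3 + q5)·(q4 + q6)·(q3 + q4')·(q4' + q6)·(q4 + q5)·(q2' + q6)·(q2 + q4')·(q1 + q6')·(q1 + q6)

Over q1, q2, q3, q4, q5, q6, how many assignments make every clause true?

There are 2^6 = 64 truth assignments over (q1, q2, q3, q4, q5, q6).
Split on q3. With q3 = 1, the clauses containing q3 are satisfied and q3' drops from the rest; 4 of the 2^5 = 32 assignments to the other variables satisfy what remains.
With q3 = 0, by the same count on the reduced clause set, 2 assignments work.
(One model: q1=T, q2=F, q3=F, q4=F, q5=T, q6=T.)
Total: 4 + 2 = 6.

6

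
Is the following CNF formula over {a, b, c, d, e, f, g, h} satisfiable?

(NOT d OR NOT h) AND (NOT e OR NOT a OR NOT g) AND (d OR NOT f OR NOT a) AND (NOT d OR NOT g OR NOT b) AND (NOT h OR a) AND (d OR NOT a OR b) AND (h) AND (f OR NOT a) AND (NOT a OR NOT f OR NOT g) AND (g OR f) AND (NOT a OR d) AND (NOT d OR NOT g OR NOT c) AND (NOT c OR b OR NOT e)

(h) alone gives h = true.
(NOT d) alone gives d = false.
(a) alone gives a = true.
But (NOT a) is also a unit clause — contradiction.
No assignment satisfies every clause.

Unsatisfiable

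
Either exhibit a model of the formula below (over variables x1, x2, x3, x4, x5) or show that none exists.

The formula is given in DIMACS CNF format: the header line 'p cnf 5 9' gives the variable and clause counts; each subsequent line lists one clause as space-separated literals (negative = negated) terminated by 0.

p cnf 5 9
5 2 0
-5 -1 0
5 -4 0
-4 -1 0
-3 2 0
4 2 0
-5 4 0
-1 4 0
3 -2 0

Suppose x5 = True.
Unit clause (¬x1) forces x1 = False.
Unit clause (x4) forces x4 = True.
Suppose x3 = True.
Unit clause (x2) forces x2 = True.
All clauses are satisfied.

x1: False,  x2: True,  x3: True,  x4: True,  x5: True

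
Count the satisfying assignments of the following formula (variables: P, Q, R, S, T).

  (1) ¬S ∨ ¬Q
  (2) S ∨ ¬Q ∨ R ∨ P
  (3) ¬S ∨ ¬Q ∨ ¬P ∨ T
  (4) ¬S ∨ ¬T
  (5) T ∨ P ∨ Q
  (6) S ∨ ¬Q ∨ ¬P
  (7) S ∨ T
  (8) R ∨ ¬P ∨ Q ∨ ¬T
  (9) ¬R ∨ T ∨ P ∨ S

6

There are 2^5 = 32 truth assignments over (P, Q, R, S, T).
Split on T. With T = True, the clauses containing T are satisfied and ¬T drops from the rest; 4 of the 2^4 = 16 assignments to the other variables satisfy what remains.
With T = False, by the same count on the reduced clause set, 2 assignments work.
(One model: P=F, Q=F, R=F, S=F, T=T.)
Total: 4 + 2 = 6.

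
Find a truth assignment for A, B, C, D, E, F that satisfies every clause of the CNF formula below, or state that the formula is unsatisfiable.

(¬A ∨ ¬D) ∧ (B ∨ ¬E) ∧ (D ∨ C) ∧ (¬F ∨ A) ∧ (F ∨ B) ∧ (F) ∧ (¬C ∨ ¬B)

From the singleton clause (F), F = True.
From the singleton clause (A), A = True.
From the singleton clause (¬D), D = False.
From the singleton clause (C), C = True.
From the singleton clause (¬B), B = False.
From the singleton clause (¬E), E = False.
Every clause now holds.

A=True; B=False; C=True; D=False; E=False; F=True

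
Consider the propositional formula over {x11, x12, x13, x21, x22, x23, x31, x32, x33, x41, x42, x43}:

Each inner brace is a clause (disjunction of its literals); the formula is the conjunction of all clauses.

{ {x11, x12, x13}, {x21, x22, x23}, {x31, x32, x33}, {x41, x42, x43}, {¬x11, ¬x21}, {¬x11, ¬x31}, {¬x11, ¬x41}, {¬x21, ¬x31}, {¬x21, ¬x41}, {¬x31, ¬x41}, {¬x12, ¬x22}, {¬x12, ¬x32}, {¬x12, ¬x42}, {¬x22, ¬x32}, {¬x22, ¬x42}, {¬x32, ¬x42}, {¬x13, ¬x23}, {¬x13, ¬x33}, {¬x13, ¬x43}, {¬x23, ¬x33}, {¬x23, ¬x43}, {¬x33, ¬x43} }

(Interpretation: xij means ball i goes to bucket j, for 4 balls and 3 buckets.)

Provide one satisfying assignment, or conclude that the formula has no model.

Try x11 = False.
Try x12 = True.
From the singleton clause (¬x22), x22 = False.
From the singleton clause (¬x32), x32 = False.
From the singleton clause (¬x42), x42 = False.
Try x21 = True.
From the singleton clause (¬x31), x31 = False.
From the singleton clause (x33), x33 = True.
From the singleton clause (¬x41), x41 = False.
From the singleton clause (x43), x43 = True.
Now (¬x43) is unsatisfied and unit — conflict.
Backtrack on x21: now try x21 = False.
From the singleton clause (x23), x23 = True.
From the singleton clause (¬x13), x13 = False.
From the singleton clause (¬x33), x33 = False.
From the singleton clause (x31), x31 = True.
From the singleton clause (¬x41), x41 = False.
From the singleton clause (x43), x43 = True.
Now (¬x43) is unsatisfied and unit — conflict.
Either choice for x21 ends in contradiction.
Backtrack on x12: now try x12 = False.
From the singleton clause (x13), x13 = True.
From the singleton clause (¬x23), x23 = False.
From the singleton clause (¬x33), x33 = False.
From the singleton clause (¬x43), x43 = False.
Try x21 = True.
From the singleton clause (¬x31), x31 = False.
From the singleton clause (x32), x32 = True.
From the singleton clause (¬x41), x41 = False.
From the singleton clause (x42), x42 = True.
Now (¬x42) is unsatisfied and unit — conflict.
Backtrack on x21: now try x21 = False.
From the singleton clause (x22), x22 = True.
From the singleton clause (¬x32), x32 = False.
From the singleton clause (x31), x31 = True.
From the singleton clause (¬x41), x41 = False.
From the singleton clause (x42), x42 = True.
Now (¬x42) is unsatisfied and unit — conflict.
Either choice for x21 ends in contradiction.
Either choice for x12 ends in contradiction.
Backtrack on x11: now try x11 = True.
From the singleton clause (¬x21), x21 = False.
From the singleton clause (¬x31), x31 = False.
From the singleton clause (¬x41), x41 = False.
Try x22 = True.
From the singleton clause (¬x12), x12 = False.
From the singleton clause (¬x32), x32 = False.
From the singleton clause (x33), x33 = True.
From the singleton clause (¬x42), x42 = False.
From the singleton clause (x43), x43 = True.
Now (¬x43) is unsatisfied and unit — conflict.
Backtrack on x22: now try x22 = False.
From the singleton clause (x23), x23 = True.
From the singleton clause (¬x13), x13 = False.
From the singleton clause (¬x33), x33 = False.
From the singleton clause (x32), x32 = True.
From the singleton clause (¬x12), x12 = False.
From the singleton clause (¬x42), x42 = False.
From the singleton clause (x43), x43 = True.
Now (¬x43) is unsatisfied and unit — conflict.
Either choice for x22 ends in contradiction.
Either choice for x11 ends in contradiction.

UNSATISFIABLE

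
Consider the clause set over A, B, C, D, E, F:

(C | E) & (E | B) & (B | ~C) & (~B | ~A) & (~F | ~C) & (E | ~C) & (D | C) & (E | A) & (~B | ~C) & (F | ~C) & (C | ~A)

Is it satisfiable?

Yes, satisfiable

Suppose C = 0.
The clause (E) is unit, so E = 1.
The clause (D) is unit, so D = 1.
The clause (~A) is unit, so A = 0.
All clauses hold; B, F can take either value.
A satisfying assignment: A: 0; B: 0; C: 0; D: 1; E: 1; F: 1.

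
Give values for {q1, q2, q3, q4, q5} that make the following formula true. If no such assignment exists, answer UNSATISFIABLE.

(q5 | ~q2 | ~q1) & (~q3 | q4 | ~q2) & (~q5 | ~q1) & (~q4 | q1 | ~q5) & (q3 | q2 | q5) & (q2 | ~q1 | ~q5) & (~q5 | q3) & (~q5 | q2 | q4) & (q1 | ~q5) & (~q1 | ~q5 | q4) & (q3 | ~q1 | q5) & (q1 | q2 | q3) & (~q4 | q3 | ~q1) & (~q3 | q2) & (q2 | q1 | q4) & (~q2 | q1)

Try q5 = 0.
Try q2 = 0.
Unit clause (q3) forces q3 = 1.
But (~q3) is also a unit clause — contradiction.
Backtrack on q2: now try q2 = 1.
Unit clause (~q1) forces q1 = 0.
But (q1) is also a unit clause — contradiction.
Either choice for q2 ends in contradiction.
Backtrack on q5: now try q5 = 1.
Unit clause (~q1) forces q1 = 0.
But (q1) is also a unit clause — contradiction.
Either choice for q5 ends in contradiction.

UNSATISFIABLE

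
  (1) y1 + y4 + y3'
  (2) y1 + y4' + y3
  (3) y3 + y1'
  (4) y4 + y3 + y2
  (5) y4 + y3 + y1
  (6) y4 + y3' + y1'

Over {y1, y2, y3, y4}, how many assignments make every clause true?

There are 2^4 = 16 truth assignments over (y1, y2, y3, y4).
Split on y1. With y1 = 1, the clauses containing y1 are satisfied and y1' drops from the rest; 2 of the 2^3 = 8 assignments to the other variables satisfy what remains.
With y1 = 0, by the same count on the reduced clause set, 2 assignments work.
Total: 2 + 2 = 4.

4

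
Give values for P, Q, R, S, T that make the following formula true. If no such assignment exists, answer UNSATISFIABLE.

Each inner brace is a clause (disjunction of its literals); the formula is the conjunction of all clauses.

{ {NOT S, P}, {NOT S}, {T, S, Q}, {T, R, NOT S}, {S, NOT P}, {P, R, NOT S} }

From the singleton clause (NOT S), S = false.
From the singleton clause (NOT P), P = false.
Branch on T: set T = true.
All clauses hold; Q, R can take either value.

P=false; Q=false; R=false; S=false; T=true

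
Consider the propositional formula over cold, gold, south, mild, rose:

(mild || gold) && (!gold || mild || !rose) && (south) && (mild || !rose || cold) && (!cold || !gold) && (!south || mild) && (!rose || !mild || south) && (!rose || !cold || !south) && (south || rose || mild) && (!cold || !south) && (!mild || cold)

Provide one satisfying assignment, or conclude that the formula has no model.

The clause (south) is unit, so south = true.
The clause (mild) is unit, so mild = true.
The clause (!cold) is unit, so cold = false.
Now (cold) is unsatisfied and unit — conflict.

UNSATISFIABLE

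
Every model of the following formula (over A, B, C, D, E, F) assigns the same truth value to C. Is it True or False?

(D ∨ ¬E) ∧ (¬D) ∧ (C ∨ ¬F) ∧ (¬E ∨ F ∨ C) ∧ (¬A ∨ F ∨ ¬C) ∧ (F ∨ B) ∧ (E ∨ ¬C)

Suppose C = True.
Unit clause (¬D) forces D = False.
Unit clause (¬E) forces E = False.
But (E) is also a unit clause — contradiction.
So every satisfying assignment has C = False.

False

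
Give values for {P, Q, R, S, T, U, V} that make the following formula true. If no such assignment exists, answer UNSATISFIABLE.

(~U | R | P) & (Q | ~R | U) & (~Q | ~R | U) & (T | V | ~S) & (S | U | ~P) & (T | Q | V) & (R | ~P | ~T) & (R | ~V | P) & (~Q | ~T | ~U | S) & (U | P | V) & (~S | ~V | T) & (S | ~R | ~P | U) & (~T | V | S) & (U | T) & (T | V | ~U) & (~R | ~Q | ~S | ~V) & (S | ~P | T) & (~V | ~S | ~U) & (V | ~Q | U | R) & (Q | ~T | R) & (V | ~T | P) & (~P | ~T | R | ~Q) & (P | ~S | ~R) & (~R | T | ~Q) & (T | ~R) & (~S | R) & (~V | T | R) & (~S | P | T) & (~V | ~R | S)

P ↦ 1, Q ↦ 0, R ↦ 1, S ↦ 1, T ↦ 1, U ↦ 1, V ↦ 0

Branch on U: set U = 1.
Branch on R: set R = 1.
From the singleton clause (T), T = 1.
Branch on Q: set Q = 0.
Branch on V: set V = 0.
From the singleton clause (S), S = 1.
From the singleton clause (P), P = 1.
Every clause now holds.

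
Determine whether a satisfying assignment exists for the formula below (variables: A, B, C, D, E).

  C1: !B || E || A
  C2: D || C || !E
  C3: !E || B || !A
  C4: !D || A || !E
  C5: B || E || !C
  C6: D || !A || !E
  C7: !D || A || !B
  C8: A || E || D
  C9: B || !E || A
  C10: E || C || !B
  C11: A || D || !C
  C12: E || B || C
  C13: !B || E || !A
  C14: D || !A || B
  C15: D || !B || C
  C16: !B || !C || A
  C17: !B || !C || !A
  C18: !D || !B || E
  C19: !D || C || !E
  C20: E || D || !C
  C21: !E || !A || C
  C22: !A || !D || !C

Case B = false:
Case E = false:
From the singleton clause (!C), C = false.
But (C) is also a unit clause — contradiction.
So E must be the other value — set E = true.
From the singleton clause (!A), A = false.
But (A) is also a unit clause — contradiction.
Neither E = true nor E = false works.
So B must be the other value — set B = true.
Case E = true:
Case D = true:
From the singleton clause (A), A = true.
From the singleton clause (!C), C = false.
But (C) is also a unit clause — contradiction.
So D must be the other value — set D = false.
From the singleton clause (C), C = true.
From the singleton clause (!A), A = false.
But (A) is also a unit clause — contradiction.
Neither D = true nor D = false works.
So E must be the other value — set E = false.
From the singleton clause (A), A = true.
But (!A) is also a unit clause — contradiction.
Neither E = true nor E = false works.
Neither B = true nor B = false works.
No assignment satisfies every clause.

No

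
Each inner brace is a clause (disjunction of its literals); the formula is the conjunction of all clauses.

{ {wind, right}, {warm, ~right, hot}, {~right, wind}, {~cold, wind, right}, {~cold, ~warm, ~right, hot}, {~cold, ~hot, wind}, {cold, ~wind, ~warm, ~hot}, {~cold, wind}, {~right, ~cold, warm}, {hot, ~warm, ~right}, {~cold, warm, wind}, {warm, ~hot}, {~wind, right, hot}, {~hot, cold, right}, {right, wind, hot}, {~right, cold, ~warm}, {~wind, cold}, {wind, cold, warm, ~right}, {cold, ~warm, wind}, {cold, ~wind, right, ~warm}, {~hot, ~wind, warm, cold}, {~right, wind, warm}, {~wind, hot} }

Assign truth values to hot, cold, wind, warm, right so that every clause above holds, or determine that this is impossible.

hot: 1,  cold: 1,  wind: 1,  warm: 1,  right: 1

Case wind = 1:
Unit clause (cold) forces cold = 1.
Unit clause (hot) forces hot = 1.
Unit clause (warm) forces warm = 1.
No clause remains; right is free.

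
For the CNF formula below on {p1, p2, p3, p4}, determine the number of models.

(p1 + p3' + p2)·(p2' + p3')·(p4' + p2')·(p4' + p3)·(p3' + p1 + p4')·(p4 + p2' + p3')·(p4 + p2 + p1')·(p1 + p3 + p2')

3

There are 2^4 = 16 truth assignments over (p1, p2, p3, p4).
Check each against the 8 clauses (columns in the order p1, p2, p3, p4):
  F F F F  ✓ satisfies all
  F F F T  ✗ fails (p4' + p3)
  F F T F  ✗ fails (p1 + p3' + p2)
  F F T T  ✗ fails (p1 + p3' + p2)
  F T F F  ✗ fails (p1 + p3 + p2')
  F T F T  ✗ fails (p4' + p2')
  F T T F  ✗ fails (p2' + p3')
  F T T T  ✗ fails (p2' + p3')
  T F F F  ✗ fails (p4 + p2 + p1')
  T F F T  ✗ fails (p4' + p3)
  T F T F  ✗ fails (p4 + p2 + p1')
  T F T T  ✓ satisfies all
  T T F F  ✓ satisfies all
  T T F T  ✗ fails (p4' + p2')
  T T T F  ✗ fails (p2' + p3')
  T T T T  ✗ fails (p2' + p3')
3 of the 16 rows are models.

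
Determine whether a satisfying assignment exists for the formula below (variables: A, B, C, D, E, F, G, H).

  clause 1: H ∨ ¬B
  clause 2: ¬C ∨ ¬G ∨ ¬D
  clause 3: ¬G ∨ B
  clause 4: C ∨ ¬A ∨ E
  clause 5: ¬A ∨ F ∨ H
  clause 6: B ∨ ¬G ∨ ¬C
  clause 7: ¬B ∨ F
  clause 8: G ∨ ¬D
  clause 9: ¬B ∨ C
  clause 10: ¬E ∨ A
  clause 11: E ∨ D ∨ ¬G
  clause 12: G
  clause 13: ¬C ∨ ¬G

(G) alone gives G = True.
(B) alone gives B = True.
(H) alone gives H = True.
(F) alone gives F = True.
(C) alone gives C = True.
That conflicts with the unit clause (¬C).
No assignment satisfies every clause.

Unsatisfiable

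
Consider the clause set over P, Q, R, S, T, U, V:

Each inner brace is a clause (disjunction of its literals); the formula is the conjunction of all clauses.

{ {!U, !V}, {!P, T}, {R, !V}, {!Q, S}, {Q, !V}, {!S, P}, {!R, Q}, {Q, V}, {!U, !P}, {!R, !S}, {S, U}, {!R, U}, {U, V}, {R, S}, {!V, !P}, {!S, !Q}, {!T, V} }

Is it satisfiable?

No, unsatisfiable

Try U = false.
The clause (S) is unit, so S = true.
The clause (P) is unit, so P = true.
The clause (T) is unit, so T = true.
The clause (!R) is unit, so R = false.
The clause (!V) is unit, so V = false.
That conflicts with the unit clause (V).
Undo U and try U = true.
The clause (!V) is unit, so V = false.
The clause (Q) is unit, so Q = true.
The clause (S) is unit, so S = true.
That conflicts with the unit clause (!S).
Either choice for U ends in contradiction.
No assignment satisfies every clause.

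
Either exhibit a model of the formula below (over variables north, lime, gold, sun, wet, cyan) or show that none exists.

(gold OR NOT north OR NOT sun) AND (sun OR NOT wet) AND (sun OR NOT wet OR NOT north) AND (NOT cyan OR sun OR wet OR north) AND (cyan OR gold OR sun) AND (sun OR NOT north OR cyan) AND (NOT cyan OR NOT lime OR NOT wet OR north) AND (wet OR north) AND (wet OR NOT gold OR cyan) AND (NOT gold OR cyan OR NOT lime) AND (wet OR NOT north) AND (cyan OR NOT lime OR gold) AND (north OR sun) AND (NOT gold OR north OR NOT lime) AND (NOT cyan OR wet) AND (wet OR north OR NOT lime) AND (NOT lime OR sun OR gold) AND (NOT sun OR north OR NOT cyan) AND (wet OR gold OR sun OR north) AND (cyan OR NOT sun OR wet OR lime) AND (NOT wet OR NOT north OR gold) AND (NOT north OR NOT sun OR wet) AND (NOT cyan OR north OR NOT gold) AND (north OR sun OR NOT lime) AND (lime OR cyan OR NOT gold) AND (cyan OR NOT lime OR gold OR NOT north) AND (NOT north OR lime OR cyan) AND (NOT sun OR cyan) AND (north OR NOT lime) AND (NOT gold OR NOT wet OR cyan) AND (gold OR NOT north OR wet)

Case sun = true:
Unit clause (cyan) forces cyan = true.
Unit clause (wet) forces wet = true.
Unit clause (north) forces north = true.
Unit clause (gold) forces gold = true.
All clauses hold; lime can take either value.

north: true; lime: true; gold: true; sun: true; wet: true; cyan: true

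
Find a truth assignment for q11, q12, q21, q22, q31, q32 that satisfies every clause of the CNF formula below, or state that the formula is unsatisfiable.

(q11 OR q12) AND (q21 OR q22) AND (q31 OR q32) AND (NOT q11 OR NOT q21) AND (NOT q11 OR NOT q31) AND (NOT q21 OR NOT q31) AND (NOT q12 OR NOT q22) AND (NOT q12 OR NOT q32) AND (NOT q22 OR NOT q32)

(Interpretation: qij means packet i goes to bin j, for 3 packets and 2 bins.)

UNSATISFIABLE

Branch on q11: set q11 = true.
From the singleton clause (NOT q21), q21 = false.
From the singleton clause (q22), q22 = true.
From the singleton clause (NOT q31), q31 = false.
From the singleton clause (q32), q32 = true.
That conflicts with the unit clause (NOT q32).
That branch fails; take q11 = false instead.
From the singleton clause (q12), q12 = true.
From the singleton clause (NOT q22), q22 = false.
From the singleton clause (q21), q21 = true.
From the singleton clause (NOT q31), q31 = false.
From the singleton clause (q32), q32 = true.
That conflicts with the unit clause (NOT q32).
Neither q11 = true nor q11 = false works.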